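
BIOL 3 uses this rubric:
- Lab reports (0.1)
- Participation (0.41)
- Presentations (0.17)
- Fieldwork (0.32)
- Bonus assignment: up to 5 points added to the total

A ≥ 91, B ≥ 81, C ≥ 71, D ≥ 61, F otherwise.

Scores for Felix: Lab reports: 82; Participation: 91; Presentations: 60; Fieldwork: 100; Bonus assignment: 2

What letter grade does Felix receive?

Weighted total:
  Lab reports 82 × 0.1 = 8.2
  Participation 91 × 0.41 = 37.31
  Presentations 60 × 0.17 = 10.2
  Fieldwork 100 × 0.32 = 32
Sum = 87.71
Bonus assignment: 87.71 + 2 = 89.71
89.71 is ≥ 81 and < 91 → B

B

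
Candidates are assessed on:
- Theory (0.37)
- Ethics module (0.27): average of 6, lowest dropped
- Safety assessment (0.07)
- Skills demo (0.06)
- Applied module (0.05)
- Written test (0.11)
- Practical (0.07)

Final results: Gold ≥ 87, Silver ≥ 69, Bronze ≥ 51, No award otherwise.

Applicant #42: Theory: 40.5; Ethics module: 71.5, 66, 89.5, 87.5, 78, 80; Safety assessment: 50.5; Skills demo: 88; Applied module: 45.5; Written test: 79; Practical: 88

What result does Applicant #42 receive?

Bronze

Ethics module: drop 66 → average of remaining 5 = 406.5/5 = 81.3
Weighted total:
  Theory 40.5 × 0.37 = 14.985
  Ethics module 81.3 × 0.27 = 21.951
  Safety assessment 50.5 × 0.07 = 3.535
  Skills demo 88 × 0.06 = 5.28
  Applied module 45.5 × 0.05 = 2.275
  Written test 79 × 0.11 = 8.69
  Practical 88 × 0.07 = 6.16
Sum = 62.876
62.876 is ≥ 51 and < 69 → Bronze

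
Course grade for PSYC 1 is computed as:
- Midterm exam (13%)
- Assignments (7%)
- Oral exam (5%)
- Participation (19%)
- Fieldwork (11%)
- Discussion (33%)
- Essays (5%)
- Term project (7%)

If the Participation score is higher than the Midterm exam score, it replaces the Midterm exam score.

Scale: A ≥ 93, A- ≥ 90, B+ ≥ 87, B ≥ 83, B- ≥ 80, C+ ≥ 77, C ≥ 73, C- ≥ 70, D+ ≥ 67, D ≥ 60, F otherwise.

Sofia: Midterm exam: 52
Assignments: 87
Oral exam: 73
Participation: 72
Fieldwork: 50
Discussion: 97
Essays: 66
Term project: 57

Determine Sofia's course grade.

Participation (72) > Midterm exam (52), so Midterm exam counts as 72.
Weighted total:
  Midterm exam 72 × 0.13 = 9.36
  Assignments 87 × 0.07 = 6.09
  Oral exam 73 × 0.05 = 3.65
  Participation 72 × 0.19 = 13.68
  Fieldwork 50 × 0.11 = 5.5
  Discussion 97 × 0.33 = 32.01
  Essays 66 × 0.05 = 3.3
  Term project 57 × 0.07 = 3.99
Sum = 77.58
77.58 is ≥ 77 and < 80 → C+

C+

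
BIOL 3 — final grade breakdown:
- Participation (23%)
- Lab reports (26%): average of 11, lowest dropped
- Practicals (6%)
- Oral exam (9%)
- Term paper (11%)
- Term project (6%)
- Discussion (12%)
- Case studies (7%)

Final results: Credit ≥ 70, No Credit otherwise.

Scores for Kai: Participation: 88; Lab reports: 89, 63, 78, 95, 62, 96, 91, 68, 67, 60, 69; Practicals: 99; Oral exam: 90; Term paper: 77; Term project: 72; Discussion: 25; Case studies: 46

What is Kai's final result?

Credit

Lab reports: drop 60 → average of remaining 10 = 778/10 = 77.8
Weighted total:
  Participation 88 × 0.23 = 20.24
  Lab reports 77.8 × 0.26 = 20.228
  Practicals 99 × 0.06 = 5.94
  Oral exam 90 × 0.09 = 8.1
  Term paper 77 × 0.11 = 8.47
  Term project 72 × 0.06 = 4.32
  Discussion 25 × 0.12 = 3
  Case studies 46 × 0.07 = 3.22
Sum = 73.518
73.518 ≥ 70 → Credit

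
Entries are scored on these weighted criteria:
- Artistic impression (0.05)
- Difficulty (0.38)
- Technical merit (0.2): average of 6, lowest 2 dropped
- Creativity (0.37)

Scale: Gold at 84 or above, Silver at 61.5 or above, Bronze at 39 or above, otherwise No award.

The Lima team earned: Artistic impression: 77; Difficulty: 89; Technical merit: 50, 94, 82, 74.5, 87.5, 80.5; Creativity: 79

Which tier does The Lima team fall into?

Technical merit: drop 50, 74.5 → average of remaining 4 = 344/4 = 86
Weighted total:
  Artistic impression 77 × 0.05 = 3.85
  Difficulty 89 × 0.38 = 33.82
  Technical merit 86 × 0.2 = 17.2
  Creativity 79 × 0.37 = 29.23
Sum = 84.1
84.1 ≥ 84 → Gold

Gold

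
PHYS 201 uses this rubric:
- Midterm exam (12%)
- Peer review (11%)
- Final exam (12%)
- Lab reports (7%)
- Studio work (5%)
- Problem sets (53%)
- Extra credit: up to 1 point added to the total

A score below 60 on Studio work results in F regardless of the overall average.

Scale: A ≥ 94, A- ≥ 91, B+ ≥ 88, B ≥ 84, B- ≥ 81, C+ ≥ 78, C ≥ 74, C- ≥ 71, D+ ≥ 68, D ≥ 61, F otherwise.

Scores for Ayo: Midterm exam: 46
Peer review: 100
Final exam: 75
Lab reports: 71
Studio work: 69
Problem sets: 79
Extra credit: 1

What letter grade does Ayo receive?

Studio work score 69 ≥ 60: minimum met.
Weighted total:
  Midterm exam 46 × 0.12 = 5.52
  Peer review 100 × 0.11 = 11
  Final exam 75 × 0.12 = 9
  Lab reports 71 × 0.07 = 4.97
  Studio work 69 × 0.05 = 3.45
  Problem sets 79 × 0.53 = 41.87
Sum = 75.81
Extra credit: 75.81 + 1 = 76.81
76.81 is ≥ 74 and < 78 → C

C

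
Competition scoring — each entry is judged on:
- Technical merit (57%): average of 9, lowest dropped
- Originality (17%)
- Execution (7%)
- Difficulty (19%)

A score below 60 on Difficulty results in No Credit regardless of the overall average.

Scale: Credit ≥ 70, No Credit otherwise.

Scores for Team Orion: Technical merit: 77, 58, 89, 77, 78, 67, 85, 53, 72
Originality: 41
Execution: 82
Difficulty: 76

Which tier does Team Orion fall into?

Credit

Technical merit: drop 53 → average of remaining 8 = 603/8 = 75.375
Difficulty score 76 ≥ 60: minimum met.
Weighted total:
  Technical merit 75.375 × 0.57 = 42.96375
  Originality 41 × 0.17 = 6.97
  Execution 82 × 0.07 = 5.74
  Difficulty 76 × 0.19 = 14.44
Sum = 70.11375
70.11375 ≥ 70 → Credit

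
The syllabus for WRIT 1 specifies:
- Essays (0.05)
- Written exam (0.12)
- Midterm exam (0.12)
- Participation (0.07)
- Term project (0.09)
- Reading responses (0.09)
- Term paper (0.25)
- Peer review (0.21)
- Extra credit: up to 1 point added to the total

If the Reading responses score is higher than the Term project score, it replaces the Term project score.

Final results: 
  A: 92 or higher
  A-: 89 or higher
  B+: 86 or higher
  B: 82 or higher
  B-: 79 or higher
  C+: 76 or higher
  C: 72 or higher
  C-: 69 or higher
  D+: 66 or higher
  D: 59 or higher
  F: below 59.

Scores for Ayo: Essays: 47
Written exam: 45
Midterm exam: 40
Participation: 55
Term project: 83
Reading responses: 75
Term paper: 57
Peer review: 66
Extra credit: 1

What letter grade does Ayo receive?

D

Reading responses (75) ≤ Term project (83), so Term project stays at 83.
Weighted total:
  Essays 47 × 0.05 = 2.35
  Written exam 45 × 0.12 = 5.4
  Midterm exam 40 × 0.12 = 4.8
  Participation 55 × 0.07 = 3.85
  Term project 83 × 0.09 = 7.47
  Reading responses 75 × 0.09 = 6.75
  Term paper 57 × 0.25 = 14.25
  Peer review 66 × 0.21 = 13.86
Sum = 58.73
Extra credit: 58.73 + 1 = 59.73
59.73 is ≥ 59 and < 66 → D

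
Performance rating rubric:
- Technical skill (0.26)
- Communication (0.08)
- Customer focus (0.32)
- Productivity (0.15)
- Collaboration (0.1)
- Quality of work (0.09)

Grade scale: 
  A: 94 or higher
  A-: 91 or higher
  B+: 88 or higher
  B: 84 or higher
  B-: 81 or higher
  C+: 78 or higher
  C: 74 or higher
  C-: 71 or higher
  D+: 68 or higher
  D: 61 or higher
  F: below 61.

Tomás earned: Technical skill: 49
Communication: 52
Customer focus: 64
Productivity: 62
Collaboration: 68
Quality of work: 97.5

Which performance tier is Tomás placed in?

Weighted total:
  Technical skill 49 × 0.26 = 12.74
  Communication 52 × 0.08 = 4.16
  Customer focus 64 × 0.32 = 20.48
  Productivity 62 × 0.15 = 9.3
  Collaboration 68 × 0.1 = 6.8
  Quality of work 97.5 × 0.09 = 8.775
Sum = 62.255
62.255 is ≥ 61 and < 68 → D

D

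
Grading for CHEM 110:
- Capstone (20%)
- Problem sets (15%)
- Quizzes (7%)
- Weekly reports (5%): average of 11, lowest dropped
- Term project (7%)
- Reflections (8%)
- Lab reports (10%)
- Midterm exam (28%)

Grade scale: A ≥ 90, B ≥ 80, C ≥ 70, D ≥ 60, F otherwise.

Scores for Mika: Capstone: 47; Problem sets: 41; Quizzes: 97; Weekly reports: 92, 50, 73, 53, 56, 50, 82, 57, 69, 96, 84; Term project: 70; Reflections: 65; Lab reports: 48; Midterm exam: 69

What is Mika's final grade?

Weekly reports: drop 50 → average of remaining 10 = 712/10 = 71.2
Weighted total:
  Capstone 47 × 0.2 = 9.4
  Problem sets 41 × 0.15 = 6.15
  Quizzes 97 × 0.07 = 6.79
  Weekly reports 71.2 × 0.05 = 3.56
  Term project 70 × 0.07 = 4.9
  Reflections 65 × 0.08 = 5.2
  Lab reports 48 × 0.1 = 4.8
  Midterm exam 69 × 0.28 = 19.32
Sum = 60.12
60.12 is ≥ 60 and < 70 → D

D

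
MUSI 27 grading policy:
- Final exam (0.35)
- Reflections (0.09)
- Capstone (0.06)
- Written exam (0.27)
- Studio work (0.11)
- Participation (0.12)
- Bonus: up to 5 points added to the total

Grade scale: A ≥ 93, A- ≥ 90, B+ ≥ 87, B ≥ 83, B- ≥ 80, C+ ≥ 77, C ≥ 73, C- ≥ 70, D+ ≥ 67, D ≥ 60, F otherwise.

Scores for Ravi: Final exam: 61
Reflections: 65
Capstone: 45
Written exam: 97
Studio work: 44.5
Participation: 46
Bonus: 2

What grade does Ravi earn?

Weighted total:
  Final exam 61 × 0.35 = 21.35
  Reflections 65 × 0.09 = 5.85
  Capstone 45 × 0.06 = 2.7
  Written exam 97 × 0.27 = 26.19
  Studio work 44.5 × 0.11 = 4.895
  Participation 46 × 0.12 = 5.52
Sum = 66.505
Bonus: 66.505 + 2 = 68.505
68.505 is ≥ 67 and < 70 → D+

D+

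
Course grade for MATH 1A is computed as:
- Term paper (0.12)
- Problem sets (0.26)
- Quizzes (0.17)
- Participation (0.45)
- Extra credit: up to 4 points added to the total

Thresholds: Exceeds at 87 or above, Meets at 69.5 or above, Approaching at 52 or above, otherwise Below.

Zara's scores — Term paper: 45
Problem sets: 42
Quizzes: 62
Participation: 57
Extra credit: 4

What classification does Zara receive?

Approaching

Weighted total:
  Term paper 45 × 0.12 = 5.4
  Problem sets 42 × 0.26 = 10.92
  Quizzes 62 × 0.17 = 10.54
  Participation 57 × 0.45 = 25.65
Sum = 52.51
Extra credit: 52.51 + 4 = 56.51
56.51 is ≥ 52 and < 69.5 → Approaching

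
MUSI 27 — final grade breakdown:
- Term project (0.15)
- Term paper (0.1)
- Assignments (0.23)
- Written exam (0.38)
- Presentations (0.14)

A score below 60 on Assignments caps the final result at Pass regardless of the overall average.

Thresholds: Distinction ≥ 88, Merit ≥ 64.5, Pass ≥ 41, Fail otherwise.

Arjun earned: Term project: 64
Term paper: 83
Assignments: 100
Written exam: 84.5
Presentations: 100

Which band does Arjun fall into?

Merit

Assignments score 100 ≥ 60: minimum met.
Weighted total:
  Term project 64 × 0.15 = 9.6
  Term paper 83 × 0.1 = 8.3
  Assignments 100 × 0.23 = 23
  Written exam 84.5 × 0.38 = 32.11
  Presentations 100 × 0.14 = 14
Sum = 87.01
87.01 is ≥ 64.5 and < 88 → Merit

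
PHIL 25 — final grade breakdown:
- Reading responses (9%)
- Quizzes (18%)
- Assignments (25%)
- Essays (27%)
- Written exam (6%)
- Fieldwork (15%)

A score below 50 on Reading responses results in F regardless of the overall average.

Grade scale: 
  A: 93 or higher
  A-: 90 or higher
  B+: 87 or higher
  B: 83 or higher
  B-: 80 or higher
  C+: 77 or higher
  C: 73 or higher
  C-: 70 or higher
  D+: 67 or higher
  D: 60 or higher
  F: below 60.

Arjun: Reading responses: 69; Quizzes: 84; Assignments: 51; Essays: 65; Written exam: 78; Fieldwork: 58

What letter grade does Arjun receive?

D

Reading responses score 69 ≥ 50: minimum met.
Weighted total:
  Reading responses 69 × 0.09 = 6.21
  Quizzes 84 × 0.18 = 15.12
  Assignments 51 × 0.25 = 12.75
  Essays 65 × 0.27 = 17.55
  Written exam 78 × 0.06 = 4.68
  Fieldwork 58 × 0.15 = 8.7
Sum = 65.01
65.01 is ≥ 60 and < 67 → D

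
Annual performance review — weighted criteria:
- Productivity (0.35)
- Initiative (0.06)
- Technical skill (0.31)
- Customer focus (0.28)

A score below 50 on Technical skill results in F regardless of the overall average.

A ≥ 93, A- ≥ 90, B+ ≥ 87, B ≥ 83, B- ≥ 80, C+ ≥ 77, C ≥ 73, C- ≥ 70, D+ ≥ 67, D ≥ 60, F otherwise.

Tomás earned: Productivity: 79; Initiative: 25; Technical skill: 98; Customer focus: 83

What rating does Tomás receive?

B-

Technical skill score 98 ≥ 50: minimum met.
Weighted total:
  Productivity 79 × 0.35 = 27.65
  Initiative 25 × 0.06 = 1.5
  Technical skill 98 × 0.31 = 30.38
  Customer focus 83 × 0.28 = 23.24
Sum = 82.77
82.77 is ≥ 80 and < 83 → B-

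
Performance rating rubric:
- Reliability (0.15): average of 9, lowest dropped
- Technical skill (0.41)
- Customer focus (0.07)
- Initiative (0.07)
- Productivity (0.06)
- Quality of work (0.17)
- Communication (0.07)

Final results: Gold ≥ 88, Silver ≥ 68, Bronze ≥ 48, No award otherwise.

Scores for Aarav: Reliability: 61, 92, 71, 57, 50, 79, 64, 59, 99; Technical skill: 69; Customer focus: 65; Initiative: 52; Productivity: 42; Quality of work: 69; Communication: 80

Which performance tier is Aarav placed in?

Bronze

Reliability: drop 50 → average of remaining 8 = 582/8 = 72.75
Weighted total:
  Reliability 72.75 × 0.15 = 10.9125
  Technical skill 69 × 0.41 = 28.29
  Customer focus 65 × 0.07 = 4.55
  Initiative 52 × 0.07 = 3.64
  Productivity 42 × 0.06 = 2.52
  Quality of work 69 × 0.17 = 11.73
  Communication 80 × 0.07 = 5.6
Sum = 67.2425
67.2425 is ≥ 48 and < 68 → Bronze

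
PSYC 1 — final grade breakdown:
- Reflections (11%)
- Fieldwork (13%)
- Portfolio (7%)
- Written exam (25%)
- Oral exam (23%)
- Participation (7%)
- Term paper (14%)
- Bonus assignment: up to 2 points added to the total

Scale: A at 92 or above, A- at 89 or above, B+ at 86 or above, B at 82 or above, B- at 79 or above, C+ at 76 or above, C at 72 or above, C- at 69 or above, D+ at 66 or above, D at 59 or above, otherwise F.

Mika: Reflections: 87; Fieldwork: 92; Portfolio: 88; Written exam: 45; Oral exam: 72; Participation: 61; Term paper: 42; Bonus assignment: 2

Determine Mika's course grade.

D+

Weighted total:
  Reflections 87 × 0.11 = 9.57
  Fieldwork 92 × 0.13 = 11.96
  Portfolio 88 × 0.07 = 6.16
  Written exam 45 × 0.25 = 11.25
  Oral exam 72 × 0.23 = 16.56
  Participation 61 × 0.07 = 4.27
  Term paper 42 × 0.14 = 5.88
Sum = 65.65
Bonus assignment: 65.65 + 2 = 67.65
67.65 is ≥ 66 and < 69 → D+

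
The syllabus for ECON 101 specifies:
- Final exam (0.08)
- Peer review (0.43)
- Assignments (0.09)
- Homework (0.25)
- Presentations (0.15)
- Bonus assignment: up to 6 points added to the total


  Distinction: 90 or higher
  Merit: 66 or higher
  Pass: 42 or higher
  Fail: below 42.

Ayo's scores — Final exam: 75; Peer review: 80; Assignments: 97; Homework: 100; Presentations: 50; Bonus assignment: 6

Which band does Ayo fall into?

Merit

Weighted total:
  Final exam 75 × 0.08 = 6
  Peer review 80 × 0.43 = 34.4
  Assignments 97 × 0.09 = 8.73
  Homework 100 × 0.25 = 25
  Presentations 50 × 0.15 = 7.5
Sum = 81.63
Bonus assignment: 81.63 + 6 = 87.63
87.63 is ≥ 66 and < 90 → Merit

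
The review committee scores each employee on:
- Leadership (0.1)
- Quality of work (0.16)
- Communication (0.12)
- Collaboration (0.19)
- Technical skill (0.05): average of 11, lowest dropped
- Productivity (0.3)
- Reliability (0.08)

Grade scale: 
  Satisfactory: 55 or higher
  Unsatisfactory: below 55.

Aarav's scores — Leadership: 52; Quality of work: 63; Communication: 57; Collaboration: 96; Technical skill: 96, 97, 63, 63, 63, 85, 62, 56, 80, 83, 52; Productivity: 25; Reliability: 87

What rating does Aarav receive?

Satisfactory

Technical skill: drop 52 → average of remaining 10 = 748/10 = 74.8
Weighted total:
  Leadership 52 × 0.1 = 5.2
  Quality of work 63 × 0.16 = 10.08
  Communication 57 × 0.12 = 6.84
  Collaboration 96 × 0.19 = 18.24
  Technical skill 74.8 × 0.05 = 3.74
  Productivity 25 × 0.3 = 7.5
  Reliability 87 × 0.08 = 6.96
Sum = 58.56
58.56 ≥ 55 → Satisfactory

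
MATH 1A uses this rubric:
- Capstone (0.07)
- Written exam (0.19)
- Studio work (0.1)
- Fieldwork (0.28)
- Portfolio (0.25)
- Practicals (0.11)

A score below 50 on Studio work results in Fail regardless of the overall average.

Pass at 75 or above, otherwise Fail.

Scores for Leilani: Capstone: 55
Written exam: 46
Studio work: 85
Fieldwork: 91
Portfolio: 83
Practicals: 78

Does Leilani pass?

Pass

Studio work score 85 ≥ 50: minimum met.
Weighted total:
  Capstone 55 × 0.07 = 3.85
  Written exam 46 × 0.19 = 8.74
  Studio work 85 × 0.1 = 8.5
  Fieldwork 91 × 0.28 = 25.48
  Portfolio 83 × 0.25 = 20.75
  Practicals 78 × 0.11 = 8.58
Sum = 75.9
75.9 ≥ 75 → Pass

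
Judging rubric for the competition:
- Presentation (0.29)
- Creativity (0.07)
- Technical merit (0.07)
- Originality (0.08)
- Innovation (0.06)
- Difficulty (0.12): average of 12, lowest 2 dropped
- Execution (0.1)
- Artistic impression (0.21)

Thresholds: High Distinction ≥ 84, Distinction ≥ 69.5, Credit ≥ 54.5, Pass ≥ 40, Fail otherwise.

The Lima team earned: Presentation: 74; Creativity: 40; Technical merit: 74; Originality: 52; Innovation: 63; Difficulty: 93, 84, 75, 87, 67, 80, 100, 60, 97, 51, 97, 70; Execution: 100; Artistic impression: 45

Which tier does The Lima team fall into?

Credit

Difficulty: drop 51, 60 → average of remaining 10 = 850/10 = 85
Weighted total:
  Presentation 74 × 0.29 = 21.46
  Creativity 40 × 0.07 = 2.8
  Technical merit 74 × 0.07 = 5.18
  Originality 52 × 0.08 = 4.16
  Innovation 63 × 0.06 = 3.78
  Difficulty 85 × 0.12 = 10.2
  Execution 100 × 0.1 = 10
  Artistic impression 45 × 0.21 = 9.45
Sum = 67.03
67.03 is ≥ 54.5 and < 69.5 → Credit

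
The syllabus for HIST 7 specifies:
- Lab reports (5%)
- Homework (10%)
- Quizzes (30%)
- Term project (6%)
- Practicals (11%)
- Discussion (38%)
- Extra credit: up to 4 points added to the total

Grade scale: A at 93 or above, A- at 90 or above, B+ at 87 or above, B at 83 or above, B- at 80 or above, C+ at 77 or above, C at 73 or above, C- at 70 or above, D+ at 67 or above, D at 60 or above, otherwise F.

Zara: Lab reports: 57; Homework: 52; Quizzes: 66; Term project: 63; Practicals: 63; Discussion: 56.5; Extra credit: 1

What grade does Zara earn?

D

Weighted total:
  Lab reports 57 × 0.05 = 2.85
  Homework 52 × 0.1 = 5.2
  Quizzes 66 × 0.3 = 19.8
  Term project 63 × 0.06 = 3.78
  Practicals 63 × 0.11 = 6.93
  Discussion 56.5 × 0.38 = 21.47
Sum = 60.03
Extra credit: 60.03 + 1 = 61.03
61.03 is ≥ 60 and < 67 → D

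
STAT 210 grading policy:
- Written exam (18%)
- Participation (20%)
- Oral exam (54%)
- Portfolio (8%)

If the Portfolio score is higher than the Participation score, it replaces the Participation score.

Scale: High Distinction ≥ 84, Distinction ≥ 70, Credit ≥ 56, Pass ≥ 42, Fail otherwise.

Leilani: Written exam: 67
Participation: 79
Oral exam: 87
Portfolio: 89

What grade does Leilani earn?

Distinction

Portfolio (89) > Participation (79), so Participation counts as 89.
Weighted total:
  Written exam 67 × 0.18 = 12.06
  Participation 89 × 0.2 = 17.8
  Oral exam 87 × 0.54 = 46.98
  Portfolio 89 × 0.08 = 7.12
Sum = 83.96
83.96 is ≥ 70 and < 84 → Distinction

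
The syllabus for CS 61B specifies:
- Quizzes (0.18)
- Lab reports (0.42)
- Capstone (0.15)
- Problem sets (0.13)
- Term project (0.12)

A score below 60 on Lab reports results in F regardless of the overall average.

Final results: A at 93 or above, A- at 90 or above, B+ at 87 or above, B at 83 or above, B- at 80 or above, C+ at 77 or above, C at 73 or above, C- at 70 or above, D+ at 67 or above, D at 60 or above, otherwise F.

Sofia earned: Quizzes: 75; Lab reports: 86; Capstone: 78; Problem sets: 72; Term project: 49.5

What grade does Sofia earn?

C

Lab reports score 86 ≥ 60: minimum met.
Weighted total:
  Quizzes 75 × 0.18 = 13.5
  Lab reports 86 × 0.42 = 36.12
  Capstone 78 × 0.15 = 11.7
  Problem sets 72 × 0.13 = 9.36
  Term project 49.5 × 0.12 = 5.94
Sum = 76.62
76.62 is ≥ 73 and < 77 → C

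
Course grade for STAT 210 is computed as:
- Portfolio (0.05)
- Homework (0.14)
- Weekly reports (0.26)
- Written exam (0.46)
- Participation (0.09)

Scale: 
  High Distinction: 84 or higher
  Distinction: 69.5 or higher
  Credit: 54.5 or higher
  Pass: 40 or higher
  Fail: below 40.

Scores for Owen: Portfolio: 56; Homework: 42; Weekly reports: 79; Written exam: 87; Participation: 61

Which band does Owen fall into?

Distinction

Weighted total:
  Portfolio 56 × 0.05 = 2.8
  Homework 42 × 0.14 = 5.88
  Weekly reports 79 × 0.26 = 20.54
  Written exam 87 × 0.46 = 40.02
  Participation 61 × 0.09 = 5.49
Sum = 74.73
74.73 is ≥ 69.5 and < 84 → Distinction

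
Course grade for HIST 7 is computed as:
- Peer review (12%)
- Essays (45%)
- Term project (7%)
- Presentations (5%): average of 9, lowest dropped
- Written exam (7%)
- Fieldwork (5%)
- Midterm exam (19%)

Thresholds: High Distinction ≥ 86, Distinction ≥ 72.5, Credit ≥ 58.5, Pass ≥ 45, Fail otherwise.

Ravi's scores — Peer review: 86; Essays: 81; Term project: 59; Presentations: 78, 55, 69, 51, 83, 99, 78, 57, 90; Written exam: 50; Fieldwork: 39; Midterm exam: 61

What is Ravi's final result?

Presentations: drop 51 → average of remaining 8 = 609/8 = 76.125
Weighted total:
  Peer review 86 × 0.12 = 10.32
  Essays 81 × 0.45 = 36.45
  Term project 59 × 0.07 = 4.13
  Presentations 76.125 × 0.05 = 3.80625
  Written exam 50 × 0.07 = 3.5
  Fieldwork 39 × 0.05 = 1.95
  Midterm exam 61 × 0.19 = 11.59
Sum = 71.74625
71.74625 is ≥ 58.5 and < 72.5 → Credit

Credit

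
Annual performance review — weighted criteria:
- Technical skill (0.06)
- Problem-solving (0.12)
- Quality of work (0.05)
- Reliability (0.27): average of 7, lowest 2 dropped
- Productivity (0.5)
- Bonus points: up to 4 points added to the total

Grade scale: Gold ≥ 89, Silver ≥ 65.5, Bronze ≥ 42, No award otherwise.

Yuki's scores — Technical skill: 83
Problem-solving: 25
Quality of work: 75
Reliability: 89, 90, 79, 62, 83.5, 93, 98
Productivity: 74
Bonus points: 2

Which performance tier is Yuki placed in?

Reliability: drop 62, 79 → average of remaining 5 = 453.5/5 = 90.7
Weighted total:
  Technical skill 83 × 0.06 = 4.98
  Problem-solving 25 × 0.12 = 3
  Quality of work 75 × 0.05 = 3.75
  Reliability 90.7 × 0.27 = 24.489
  Productivity 74 × 0.5 = 37
Sum = 73.219
Bonus points: 73.219 + 2 = 75.219
75.219 is ≥ 65.5 and < 89 → Silver

Silver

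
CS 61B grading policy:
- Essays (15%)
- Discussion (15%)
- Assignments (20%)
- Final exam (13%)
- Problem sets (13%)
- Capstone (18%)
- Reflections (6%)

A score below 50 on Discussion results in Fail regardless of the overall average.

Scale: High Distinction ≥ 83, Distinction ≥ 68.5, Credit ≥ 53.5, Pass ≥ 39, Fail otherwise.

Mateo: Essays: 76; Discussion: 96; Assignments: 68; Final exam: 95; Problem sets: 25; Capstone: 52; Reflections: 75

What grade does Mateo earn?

Discussion score 96 ≥ 50: minimum met.
Weighted total:
  Essays 76 × 0.15 = 11.4
  Discussion 96 × 0.15 = 14.4
  Assignments 68 × 0.2 = 13.6
  Final exam 95 × 0.13 = 12.35
  Problem sets 25 × 0.13 = 3.25
  Capstone 52 × 0.18 = 9.36
  Reflections 75 × 0.06 = 4.5
Sum = 68.86
68.86 is ≥ 68.5 and < 83 → Distinction

Distinction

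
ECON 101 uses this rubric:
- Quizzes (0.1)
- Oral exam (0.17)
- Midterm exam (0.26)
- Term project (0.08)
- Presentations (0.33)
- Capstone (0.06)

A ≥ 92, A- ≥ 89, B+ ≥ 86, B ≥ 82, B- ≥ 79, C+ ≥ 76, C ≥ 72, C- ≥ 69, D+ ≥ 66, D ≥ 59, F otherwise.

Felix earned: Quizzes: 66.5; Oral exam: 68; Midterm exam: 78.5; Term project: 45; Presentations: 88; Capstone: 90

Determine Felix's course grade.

C+

Weighted total:
  Quizzes 66.5 × 0.1 = 6.65
  Oral exam 68 × 0.17 = 11.56
  Midterm exam 78.5 × 0.26 = 20.41
  Term project 45 × 0.08 = 3.6
  Presentations 88 × 0.33 = 29.04
  Capstone 90 × 0.06 = 5.4
Sum = 76.66
76.66 is ≥ 76 and < 79 → C+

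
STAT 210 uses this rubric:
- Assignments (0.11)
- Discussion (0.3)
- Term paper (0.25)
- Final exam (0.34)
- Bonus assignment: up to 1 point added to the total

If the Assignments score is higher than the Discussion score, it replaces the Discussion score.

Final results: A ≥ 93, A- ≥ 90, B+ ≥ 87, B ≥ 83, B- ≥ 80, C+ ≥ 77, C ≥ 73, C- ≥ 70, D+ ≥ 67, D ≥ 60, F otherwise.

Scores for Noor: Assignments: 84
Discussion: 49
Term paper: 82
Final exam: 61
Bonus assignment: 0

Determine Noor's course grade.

Assignments (84) > Discussion (49), so Discussion counts as 84.
Weighted total:
  Assignments 84 × 0.11 = 9.24
  Discussion 84 × 0.3 = 25.2
  Term paper 82 × 0.25 = 20.5
  Final exam 61 × 0.34 = 20.74
Sum = 75.68
Bonus assignment: 75.68 + 0 = 75.68
75.68 is ≥ 73 and < 77 → C

C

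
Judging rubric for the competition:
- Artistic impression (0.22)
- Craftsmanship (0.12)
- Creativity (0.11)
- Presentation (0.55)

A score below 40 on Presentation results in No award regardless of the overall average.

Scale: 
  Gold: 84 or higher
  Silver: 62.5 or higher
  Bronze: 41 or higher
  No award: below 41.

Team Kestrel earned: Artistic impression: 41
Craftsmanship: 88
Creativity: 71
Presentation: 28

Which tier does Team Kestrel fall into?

No award

Presentation score 28 < 40: minimum not met.
Weighted total:
  Artistic impression 41 × 0.22 = 9.02
  Craftsmanship 88 × 0.12 = 10.56
  Creativity 71 × 0.11 = 7.81
  Presentation 28 × 0.55 = 15.4
Sum = 42.79
Because the Presentation minimum was not met, the result is No award.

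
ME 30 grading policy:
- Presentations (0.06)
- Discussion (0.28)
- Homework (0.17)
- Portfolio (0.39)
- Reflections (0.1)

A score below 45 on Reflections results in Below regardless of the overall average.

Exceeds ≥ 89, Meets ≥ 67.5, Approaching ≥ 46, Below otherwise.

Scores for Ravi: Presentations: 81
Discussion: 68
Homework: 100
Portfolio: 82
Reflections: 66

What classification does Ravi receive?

Meets

Reflections score 66 ≥ 45: minimum met.
Weighted total:
  Presentations 81 × 0.06 = 4.86
  Discussion 68 × 0.28 = 19.04
  Homework 100 × 0.17 = 17
  Portfolio 82 × 0.39 = 31.98
  Reflections 66 × 0.1 = 6.6
Sum = 79.48
79.48 is ≥ 67.5 and < 89 → Meets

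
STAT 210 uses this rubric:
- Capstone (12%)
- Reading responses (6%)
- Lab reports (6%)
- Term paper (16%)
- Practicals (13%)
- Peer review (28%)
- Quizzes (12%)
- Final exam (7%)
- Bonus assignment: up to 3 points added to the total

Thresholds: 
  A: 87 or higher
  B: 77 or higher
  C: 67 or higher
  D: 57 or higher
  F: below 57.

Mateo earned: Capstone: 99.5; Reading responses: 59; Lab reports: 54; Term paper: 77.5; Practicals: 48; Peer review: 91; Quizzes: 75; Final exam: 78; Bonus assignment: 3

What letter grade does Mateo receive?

B

Weighted total:
  Capstone 99.5 × 0.12 = 11.94
  Reading responses 59 × 0.06 = 3.54
  Lab reports 54 × 0.06 = 3.24
  Term paper 77.5 × 0.16 = 12.4
  Practicals 48 × 0.13 = 6.24
  Peer review 91 × 0.28 = 25.48
  Quizzes 75 × 0.12 = 9
  Final exam 78 × 0.07 = 5.46
Sum = 77.3
Bonus assignment: 77.3 + 3 = 80.3
80.3 is ≥ 77 and < 87 → B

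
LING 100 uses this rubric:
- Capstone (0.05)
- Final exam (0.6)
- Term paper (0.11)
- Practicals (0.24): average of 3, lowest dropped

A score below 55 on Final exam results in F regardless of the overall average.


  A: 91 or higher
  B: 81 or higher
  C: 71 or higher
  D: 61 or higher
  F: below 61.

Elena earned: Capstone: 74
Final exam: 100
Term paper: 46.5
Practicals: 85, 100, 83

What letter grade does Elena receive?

A

Practicals: drop 83 → average of remaining 2 = 185/2 = 92.5
Final exam score 100 ≥ 55: minimum met.
Weighted total:
  Capstone 74 × 0.05 = 3.7
  Final exam 100 × 0.6 = 60
  Term paper 46.5 × 0.11 = 5.115
  Practicals 92.5 × 0.24 = 22.2
Sum = 91.015
91.015 ≥ 91 → A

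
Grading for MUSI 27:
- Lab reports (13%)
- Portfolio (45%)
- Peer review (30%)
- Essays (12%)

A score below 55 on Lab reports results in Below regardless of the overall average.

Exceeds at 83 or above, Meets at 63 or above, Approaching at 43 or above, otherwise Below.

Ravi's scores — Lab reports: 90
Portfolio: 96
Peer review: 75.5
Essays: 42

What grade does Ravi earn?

Meets

Lab reports score 90 ≥ 55: minimum met.
Weighted total:
  Lab reports 90 × 0.13 = 11.7
  Portfolio 96 × 0.45 = 43.2
  Peer review 75.5 × 0.3 = 22.65
  Essays 42 × 0.12 = 5.04
Sum = 82.59
82.59 is ≥ 63 and < 83 → Meets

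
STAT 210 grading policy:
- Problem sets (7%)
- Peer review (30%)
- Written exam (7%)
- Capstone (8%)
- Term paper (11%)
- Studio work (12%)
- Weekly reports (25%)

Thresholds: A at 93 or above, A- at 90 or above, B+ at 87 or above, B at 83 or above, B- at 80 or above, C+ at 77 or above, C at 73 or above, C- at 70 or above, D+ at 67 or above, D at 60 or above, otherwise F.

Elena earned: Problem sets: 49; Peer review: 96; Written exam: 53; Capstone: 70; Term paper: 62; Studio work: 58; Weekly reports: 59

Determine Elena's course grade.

Weighted total:
  Problem sets 49 × 0.07 = 3.43
  Peer review 96 × 0.3 = 28.8
  Written exam 53 × 0.07 = 3.71
  Capstone 70 × 0.08 = 5.6
  Term paper 62 × 0.11 = 6.82
  Studio work 58 × 0.12 = 6.96
  Weekly reports 59 × 0.25 = 14.75
Sum = 70.07
70.07 is ≥ 70 and < 73 → C-

C-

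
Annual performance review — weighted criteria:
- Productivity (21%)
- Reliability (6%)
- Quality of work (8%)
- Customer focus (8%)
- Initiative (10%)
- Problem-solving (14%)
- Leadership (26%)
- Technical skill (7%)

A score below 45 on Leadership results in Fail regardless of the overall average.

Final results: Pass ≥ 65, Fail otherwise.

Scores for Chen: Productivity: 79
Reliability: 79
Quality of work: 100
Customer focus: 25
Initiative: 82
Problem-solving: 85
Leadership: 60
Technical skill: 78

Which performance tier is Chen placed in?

Pass

Leadership score 60 ≥ 45: minimum met.
Weighted total:
  Productivity 79 × 0.21 = 16.59
  Reliability 79 × 0.06 = 4.74
  Quality of work 100 × 0.08 = 8
  Customer focus 25 × 0.08 = 2
  Initiative 82 × 0.1 = 8.2
  Problem-solving 85 × 0.14 = 11.9
  Leadership 60 × 0.26 = 15.6
  Technical skill 78 × 0.07 = 5.46
Sum = 72.49
72.49 ≥ 65 → Pass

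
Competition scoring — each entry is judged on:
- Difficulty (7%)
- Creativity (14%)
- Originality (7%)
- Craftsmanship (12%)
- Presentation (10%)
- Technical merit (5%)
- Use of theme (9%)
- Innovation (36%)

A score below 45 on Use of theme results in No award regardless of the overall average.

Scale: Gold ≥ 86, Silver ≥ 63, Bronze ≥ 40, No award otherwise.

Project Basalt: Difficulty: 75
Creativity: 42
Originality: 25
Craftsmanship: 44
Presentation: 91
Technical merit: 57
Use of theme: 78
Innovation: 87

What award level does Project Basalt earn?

Use of theme score 78 ≥ 45: minimum met.
Weighted total:
  Difficulty 75 × 0.07 = 5.25
  Creativity 42 × 0.14 = 5.88
  Originality 25 × 0.07 = 1.75
  Craftsmanship 44 × 0.12 = 5.28
  Presentation 91 × 0.1 = 9.1
  Technical merit 57 × 0.05 = 2.85
  Use of theme 78 × 0.09 = 7.02
  Innovation 87 × 0.36 = 31.32
Sum = 68.45
68.45 is ≥ 63 and < 86 → Silver

Silver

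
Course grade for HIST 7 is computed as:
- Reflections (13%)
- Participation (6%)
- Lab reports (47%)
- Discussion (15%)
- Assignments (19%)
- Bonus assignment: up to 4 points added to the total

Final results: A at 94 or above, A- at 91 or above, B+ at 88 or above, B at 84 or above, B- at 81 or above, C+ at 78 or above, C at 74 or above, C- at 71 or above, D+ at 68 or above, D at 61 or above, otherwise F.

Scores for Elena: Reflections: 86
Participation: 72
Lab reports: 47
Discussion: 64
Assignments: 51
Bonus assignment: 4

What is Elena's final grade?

F

Weighted total:
  Reflections 86 × 0.13 = 11.18
  Participation 72 × 0.06 = 4.32
  Lab reports 47 × 0.47 = 22.09
  Discussion 64 × 0.15 = 9.6
  Assignments 51 × 0.19 = 9.69
Sum = 56.88
Bonus assignment: 56.88 + 4 = 60.88
60.88 < 61 → F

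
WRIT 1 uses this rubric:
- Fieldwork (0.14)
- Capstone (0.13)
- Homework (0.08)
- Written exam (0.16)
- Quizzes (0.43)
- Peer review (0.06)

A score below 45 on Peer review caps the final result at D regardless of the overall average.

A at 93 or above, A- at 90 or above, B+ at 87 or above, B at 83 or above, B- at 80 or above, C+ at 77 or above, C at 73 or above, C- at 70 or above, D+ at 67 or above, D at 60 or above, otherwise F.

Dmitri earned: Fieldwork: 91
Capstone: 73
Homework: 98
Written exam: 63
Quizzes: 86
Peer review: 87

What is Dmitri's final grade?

B-

Peer review score 87 ≥ 45: minimum met.
Weighted total:
  Fieldwork 91 × 0.14 = 12.74
  Capstone 73 × 0.13 = 9.49
  Homework 98 × 0.08 = 7.84
  Written exam 63 × 0.16 = 10.08
  Quizzes 86 × 0.43 = 36.98
  Peer review 87 × 0.06 = 5.22
Sum = 82.35
82.35 is ≥ 80 and < 83 → B-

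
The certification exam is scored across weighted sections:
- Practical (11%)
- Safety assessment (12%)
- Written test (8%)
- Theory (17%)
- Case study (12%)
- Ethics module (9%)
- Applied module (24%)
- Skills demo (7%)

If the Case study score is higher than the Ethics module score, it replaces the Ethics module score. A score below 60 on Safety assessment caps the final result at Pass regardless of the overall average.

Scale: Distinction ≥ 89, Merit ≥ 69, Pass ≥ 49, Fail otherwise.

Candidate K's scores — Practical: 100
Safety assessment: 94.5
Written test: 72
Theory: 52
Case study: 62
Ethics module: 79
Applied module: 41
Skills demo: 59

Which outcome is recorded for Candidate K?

Case study (62) ≤ Ethics module (79), so Ethics module stays at 79.
Safety assessment score 94.5 ≥ 60: minimum met.
Weighted total:
  Practical 100 × 0.11 = 11
  Safety assessment 94.5 × 0.12 = 11.34
  Written test 72 × 0.08 = 5.76
  Theory 52 × 0.17 = 8.84
  Case study 62 × 0.12 = 7.44
  Ethics module 79 × 0.09 = 7.11
  Applied module 41 × 0.24 = 9.84
  Skills demo 59 × 0.07 = 4.13
Sum = 65.46
65.46 is ≥ 49 and < 69 → Pass

Pass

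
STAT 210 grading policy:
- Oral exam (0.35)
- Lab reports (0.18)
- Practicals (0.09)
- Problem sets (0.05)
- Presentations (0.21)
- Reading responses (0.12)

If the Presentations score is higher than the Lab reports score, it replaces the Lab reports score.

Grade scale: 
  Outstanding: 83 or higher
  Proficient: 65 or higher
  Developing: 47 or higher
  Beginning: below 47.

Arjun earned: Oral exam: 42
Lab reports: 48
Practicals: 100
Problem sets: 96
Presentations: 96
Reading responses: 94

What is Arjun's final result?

Proficient

Presentations (96) > Lab reports (48), so Lab reports counts as 96.
Weighted total:
  Oral exam 42 × 0.35 = 14.7
  Lab reports 96 × 0.18 = 17.28
  Practicals 100 × 0.09 = 9
  Problem sets 96 × 0.05 = 4.8
  Presentations 96 × 0.21 = 20.16
  Reading responses 94 × 0.12 = 11.28
Sum = 77.22
77.22 is ≥ 65 and < 83 → Proficient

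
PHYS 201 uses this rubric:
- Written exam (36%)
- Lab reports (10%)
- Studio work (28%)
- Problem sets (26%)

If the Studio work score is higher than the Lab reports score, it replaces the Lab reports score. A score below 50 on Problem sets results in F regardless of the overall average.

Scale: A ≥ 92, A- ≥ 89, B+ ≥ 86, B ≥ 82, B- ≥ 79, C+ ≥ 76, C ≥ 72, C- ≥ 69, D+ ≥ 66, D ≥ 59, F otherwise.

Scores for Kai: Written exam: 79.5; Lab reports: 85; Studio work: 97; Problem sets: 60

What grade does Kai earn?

Studio work (97) > Lab reports (85), so Lab reports counts as 97.
Problem sets score 60 ≥ 50: minimum met.
Weighted total:
  Written exam 79.5 × 0.36 = 28.62
  Lab reports 97 × 0.1 = 9.7
  Studio work 97 × 0.28 = 27.16
  Problem sets 60 × 0.26 = 15.6
Sum = 81.08
81.08 is ≥ 79 and < 82 → B-

B-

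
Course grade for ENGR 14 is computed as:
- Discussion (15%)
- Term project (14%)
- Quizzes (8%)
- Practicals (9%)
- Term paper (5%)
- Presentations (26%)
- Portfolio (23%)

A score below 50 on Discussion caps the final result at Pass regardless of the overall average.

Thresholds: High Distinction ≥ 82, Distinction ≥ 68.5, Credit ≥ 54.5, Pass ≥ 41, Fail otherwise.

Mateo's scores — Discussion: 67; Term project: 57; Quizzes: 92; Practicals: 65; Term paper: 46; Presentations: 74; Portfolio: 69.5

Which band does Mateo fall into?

Distinction

Discussion score 67 ≥ 50: minimum met.
Weighted total:
  Discussion 67 × 0.15 = 10.05
  Term project 57 × 0.14 = 7.98
  Quizzes 92 × 0.08 = 7.36
  Practicals 65 × 0.09 = 5.85
  Term paper 46 × 0.05 = 2.3
  Presentations 74 × 0.26 = 19.24
  Portfolio 69.5 × 0.23 = 15.985
Sum = 68.765
68.765 is ≥ 68.5 and < 82 → Distinction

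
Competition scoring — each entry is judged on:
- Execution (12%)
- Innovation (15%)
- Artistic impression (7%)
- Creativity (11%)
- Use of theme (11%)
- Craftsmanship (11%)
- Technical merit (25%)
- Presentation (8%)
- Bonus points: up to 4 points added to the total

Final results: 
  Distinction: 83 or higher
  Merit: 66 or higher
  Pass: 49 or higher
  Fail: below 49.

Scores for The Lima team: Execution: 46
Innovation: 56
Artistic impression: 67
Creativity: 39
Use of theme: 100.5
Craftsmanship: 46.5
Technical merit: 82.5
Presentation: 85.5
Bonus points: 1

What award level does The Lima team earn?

Weighted total:
  Execution 46 × 0.12 = 5.52
  Innovation 56 × 0.15 = 8.4
  Artistic impression 67 × 0.07 = 4.69
  Creativity 39 × 0.11 = 4.29
  Use of theme 100.5 × 0.11 = 11.055
  Craftsmanship 46.5 × 0.11 = 5.115
  Technical merit 82.5 × 0.25 = 20.625
  Presentation 85.5 × 0.08 = 6.84
Sum = 66.535
Bonus points: 66.535 + 1 = 67.535
67.535 is ≥ 66 and < 83 → Merit

Merit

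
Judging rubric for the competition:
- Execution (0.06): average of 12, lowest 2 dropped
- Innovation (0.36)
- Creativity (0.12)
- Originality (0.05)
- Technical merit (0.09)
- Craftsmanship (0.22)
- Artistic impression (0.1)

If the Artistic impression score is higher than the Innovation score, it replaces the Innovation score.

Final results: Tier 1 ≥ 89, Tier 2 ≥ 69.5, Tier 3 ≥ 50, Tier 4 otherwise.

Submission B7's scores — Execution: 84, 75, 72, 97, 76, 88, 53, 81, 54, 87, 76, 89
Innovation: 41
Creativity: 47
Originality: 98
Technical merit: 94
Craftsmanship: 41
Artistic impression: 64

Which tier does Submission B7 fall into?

Tier 3

Execution: drop 53, 54 → average of remaining 10 = 825/10 = 82.5
Artistic impression (64) > Innovation (41), so Innovation counts as 64.
Weighted total:
  Execution 82.5 × 0.06 = 4.95
  Innovation 64 × 0.36 = 23.04
  Creativity 47 × 0.12 = 5.64
  Originality 98 × 0.05 = 4.9
  Technical merit 94 × 0.09 = 8.46
  Craftsmanship 41 × 0.22 = 9.02
  Artistic impression 64 × 0.1 = 6.4
Sum = 62.41
62.41 is ≥ 50 and < 69.5 → Tier 3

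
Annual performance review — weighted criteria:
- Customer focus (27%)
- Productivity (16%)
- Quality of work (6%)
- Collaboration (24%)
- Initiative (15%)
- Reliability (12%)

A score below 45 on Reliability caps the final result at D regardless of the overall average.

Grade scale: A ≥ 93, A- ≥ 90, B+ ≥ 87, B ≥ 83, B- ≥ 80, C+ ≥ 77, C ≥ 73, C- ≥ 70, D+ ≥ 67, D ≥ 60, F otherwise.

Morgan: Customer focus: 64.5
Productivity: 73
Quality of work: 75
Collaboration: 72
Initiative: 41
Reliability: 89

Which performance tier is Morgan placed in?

D+

Reliability score 89 ≥ 45: minimum met.
Weighted total:
  Customer focus 64.5 × 0.27 = 17.415
  Productivity 73 × 0.16 = 11.68
  Quality of work 75 × 0.06 = 4.5
  Collaboration 72 × 0.24 = 17.28
  Initiative 41 × 0.15 = 6.15
  Reliability 89 × 0.12 = 10.68
Sum = 67.705
67.705 is ≥ 67 and < 70 → D+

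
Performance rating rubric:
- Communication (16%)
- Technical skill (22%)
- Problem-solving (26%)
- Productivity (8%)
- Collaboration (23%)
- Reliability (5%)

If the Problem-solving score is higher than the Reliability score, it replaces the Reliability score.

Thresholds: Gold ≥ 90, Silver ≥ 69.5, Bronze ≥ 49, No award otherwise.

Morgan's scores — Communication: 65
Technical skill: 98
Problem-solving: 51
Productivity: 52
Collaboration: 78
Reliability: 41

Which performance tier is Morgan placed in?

Problem-solving (51) > Reliability (41), so Reliability counts as 51.
Weighted total:
  Communication 65 × 0.16 = 10.4
  Technical skill 98 × 0.22 = 21.56
  Problem-solving 51 × 0.26 = 13.26
  Productivity 52 × 0.08 = 4.16
  Collaboration 78 × 0.23 = 17.94
  Reliability 51 × 0.05 = 2.55
Sum = 69.87
69.87 is ≥ 69.5 and < 90 → Silver

Silver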